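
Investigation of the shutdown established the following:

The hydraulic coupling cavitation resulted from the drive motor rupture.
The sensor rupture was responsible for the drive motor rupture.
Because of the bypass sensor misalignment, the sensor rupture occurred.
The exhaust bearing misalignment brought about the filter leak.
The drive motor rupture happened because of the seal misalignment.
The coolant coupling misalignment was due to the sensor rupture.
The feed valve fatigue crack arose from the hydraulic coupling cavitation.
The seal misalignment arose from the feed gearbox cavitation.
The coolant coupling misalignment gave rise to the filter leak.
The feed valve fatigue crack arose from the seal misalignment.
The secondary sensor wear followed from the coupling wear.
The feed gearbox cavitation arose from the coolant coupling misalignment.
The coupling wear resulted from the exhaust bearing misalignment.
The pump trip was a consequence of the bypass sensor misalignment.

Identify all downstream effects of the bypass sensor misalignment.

the coolant coupling misalignment, the drive motor rupture, the feed gearbox cavitation, the feed valve fatigue crack, the filter leak, the hydraulic coupling cavitation, the pump trip, the seal misalignment, the sensor rupture

Direct effects: the sensor rupture, the pump trip.
2 steps out: the coolant coupling misalignment, the drive motor rupture.
3 steps out: the feed gearbox cavitation, the filter leak, the hydraulic coupling cavitation.
4 steps out: the seal misalignment, the feed valve fatigue crack.
Not reachable from it: the exhaust bearing misalignment, the coupling wear, the secondary sensor wear.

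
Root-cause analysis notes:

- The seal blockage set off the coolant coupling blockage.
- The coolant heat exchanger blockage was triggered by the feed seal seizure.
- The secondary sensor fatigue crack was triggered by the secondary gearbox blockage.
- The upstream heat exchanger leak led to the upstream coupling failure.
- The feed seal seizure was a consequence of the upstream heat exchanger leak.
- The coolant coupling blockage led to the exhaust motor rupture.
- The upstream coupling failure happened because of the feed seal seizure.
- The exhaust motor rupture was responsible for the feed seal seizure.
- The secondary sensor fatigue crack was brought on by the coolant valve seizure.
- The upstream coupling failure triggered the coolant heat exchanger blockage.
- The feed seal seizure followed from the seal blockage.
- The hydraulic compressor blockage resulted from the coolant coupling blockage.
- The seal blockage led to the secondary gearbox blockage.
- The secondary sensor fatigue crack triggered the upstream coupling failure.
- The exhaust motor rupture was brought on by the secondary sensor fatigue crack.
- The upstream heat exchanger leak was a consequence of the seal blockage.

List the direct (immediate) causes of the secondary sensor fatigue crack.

the coolant valve seizure, the secondary gearbox blockage

Upstream contributors include the seal blockage, but only the coolant valve seizure, the secondary gearbox blockage feed directly into the secondary sensor fatigue crack.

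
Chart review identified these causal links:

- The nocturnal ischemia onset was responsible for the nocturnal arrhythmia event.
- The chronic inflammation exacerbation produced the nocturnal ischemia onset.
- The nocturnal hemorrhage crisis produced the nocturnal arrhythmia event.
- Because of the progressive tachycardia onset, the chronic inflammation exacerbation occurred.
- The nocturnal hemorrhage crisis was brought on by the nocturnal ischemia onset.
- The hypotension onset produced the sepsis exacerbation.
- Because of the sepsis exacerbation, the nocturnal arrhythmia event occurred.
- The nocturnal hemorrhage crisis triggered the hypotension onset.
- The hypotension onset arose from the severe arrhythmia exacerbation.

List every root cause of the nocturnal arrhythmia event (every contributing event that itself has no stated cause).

Tracing upstream from the nocturnal arrhythmia event: the nocturnal arrhythmia event ← the nocturnal ischemia onset ← the chronic inflammation exacerbation ← the progressive tachycardia onset.
A separate upstream branch: the nocturnal arrhythmia event ← the sepsis exacerbation ← the hypotension onset ← the severe arrhythmia exacerbation.
Each of those chain origins has no stated cause.

the progressive tachycardia onset, the severe arrhythmia exacerbation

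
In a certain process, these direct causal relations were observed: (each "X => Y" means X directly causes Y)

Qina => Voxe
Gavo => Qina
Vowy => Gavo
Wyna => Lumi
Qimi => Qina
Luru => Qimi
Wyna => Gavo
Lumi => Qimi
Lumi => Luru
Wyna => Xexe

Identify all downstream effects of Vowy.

Direct effects: Gavo.
2 steps out: Qina.
3 steps out: Voxe.
Not reachable from it: Wyna, Xexe, Lumi, Luru, Qimi.

Gavo, Qina, Voxe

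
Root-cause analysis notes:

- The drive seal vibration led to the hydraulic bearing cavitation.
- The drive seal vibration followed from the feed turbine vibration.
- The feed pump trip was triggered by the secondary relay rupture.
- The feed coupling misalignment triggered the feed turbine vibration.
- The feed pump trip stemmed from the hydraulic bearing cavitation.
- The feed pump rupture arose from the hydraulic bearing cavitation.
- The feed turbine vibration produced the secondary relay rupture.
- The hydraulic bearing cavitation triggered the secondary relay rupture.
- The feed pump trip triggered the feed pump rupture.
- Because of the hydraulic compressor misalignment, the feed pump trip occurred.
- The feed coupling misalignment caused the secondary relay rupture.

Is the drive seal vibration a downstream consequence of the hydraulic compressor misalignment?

The hydraulic compressor misalignment leads to the feed pump trip, the feed pump rupture; the drive seal vibration is not among them.

No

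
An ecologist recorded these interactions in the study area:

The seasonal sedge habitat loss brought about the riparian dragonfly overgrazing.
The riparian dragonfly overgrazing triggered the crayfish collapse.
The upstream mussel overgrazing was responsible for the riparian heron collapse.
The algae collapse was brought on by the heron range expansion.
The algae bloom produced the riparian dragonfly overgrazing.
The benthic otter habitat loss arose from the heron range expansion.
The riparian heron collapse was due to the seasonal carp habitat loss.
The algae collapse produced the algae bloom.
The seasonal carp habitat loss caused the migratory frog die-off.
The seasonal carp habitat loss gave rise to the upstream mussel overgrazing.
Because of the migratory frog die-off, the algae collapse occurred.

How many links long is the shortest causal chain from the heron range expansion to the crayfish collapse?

Shortest chain: the heron range expansion → the algae collapse → the algae bloom → the riparian dragonfly overgrazing → the crayfish collapse.

4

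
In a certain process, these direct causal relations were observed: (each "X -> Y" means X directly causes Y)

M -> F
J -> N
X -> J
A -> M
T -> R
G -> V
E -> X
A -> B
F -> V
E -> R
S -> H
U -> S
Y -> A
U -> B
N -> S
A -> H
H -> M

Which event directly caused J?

Upstream contributors include E, but only X feeds directly into J.

X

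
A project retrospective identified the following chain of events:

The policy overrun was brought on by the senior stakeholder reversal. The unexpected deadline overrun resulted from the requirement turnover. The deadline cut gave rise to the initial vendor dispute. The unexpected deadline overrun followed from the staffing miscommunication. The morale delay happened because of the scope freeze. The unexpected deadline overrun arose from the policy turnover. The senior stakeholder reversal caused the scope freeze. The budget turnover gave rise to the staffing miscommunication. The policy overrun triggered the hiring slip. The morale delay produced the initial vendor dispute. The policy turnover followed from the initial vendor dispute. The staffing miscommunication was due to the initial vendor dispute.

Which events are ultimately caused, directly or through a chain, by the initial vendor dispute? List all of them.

Direct effects: the policy turnover, the staffing miscommunication.
2 steps out: the unexpected deadline overrun.
Not reachable from it: the senior stakeholder reversal, the policy overrun, the deadline cut, the scope freeze, the morale delay, the budget turnover, the hiring slip, the requirement turnover.

the policy turnover, the staffing miscommunication, the unexpected deadline overrun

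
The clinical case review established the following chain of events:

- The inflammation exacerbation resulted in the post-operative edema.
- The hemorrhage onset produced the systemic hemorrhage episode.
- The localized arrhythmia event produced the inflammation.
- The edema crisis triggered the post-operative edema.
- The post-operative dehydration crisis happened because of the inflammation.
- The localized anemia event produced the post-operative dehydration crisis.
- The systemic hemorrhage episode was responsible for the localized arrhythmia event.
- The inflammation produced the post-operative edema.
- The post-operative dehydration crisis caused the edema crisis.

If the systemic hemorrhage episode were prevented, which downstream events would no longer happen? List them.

Downstream of the systemic hemorrhage episode: the localized arrhythmia event, the inflammation, the post-operative dehydration crisis, the edema crisis, the post-operative edema.
Of those, still caused via another path: the post-operative dehydration crisis, the edema crisis, the post-operative edema.
The remainder have no surviving cause.

the inflammation, the localized arrhythmia event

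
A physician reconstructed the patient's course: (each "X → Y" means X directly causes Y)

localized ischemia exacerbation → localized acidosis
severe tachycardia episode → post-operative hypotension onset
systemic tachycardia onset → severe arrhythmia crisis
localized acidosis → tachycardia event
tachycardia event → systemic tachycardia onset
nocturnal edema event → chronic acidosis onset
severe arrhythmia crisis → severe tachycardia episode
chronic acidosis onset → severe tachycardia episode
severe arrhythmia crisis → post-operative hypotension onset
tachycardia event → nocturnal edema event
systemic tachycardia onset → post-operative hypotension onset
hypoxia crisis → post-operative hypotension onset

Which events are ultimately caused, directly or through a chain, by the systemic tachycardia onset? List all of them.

Direct effects: the severe arrhythmia crisis, the post-operative hypotension onset.
2 steps out: the severe tachycardia episode.
Not reachable from it: the localized ischemia exacerbation, the localized acidosis, the tachycardia event, the nocturnal edema event, the chronic acidosis onset, the hypoxia crisis.

the post-operative hypotension onset, the severe arrhythmia crisis, the severe tachycardia episode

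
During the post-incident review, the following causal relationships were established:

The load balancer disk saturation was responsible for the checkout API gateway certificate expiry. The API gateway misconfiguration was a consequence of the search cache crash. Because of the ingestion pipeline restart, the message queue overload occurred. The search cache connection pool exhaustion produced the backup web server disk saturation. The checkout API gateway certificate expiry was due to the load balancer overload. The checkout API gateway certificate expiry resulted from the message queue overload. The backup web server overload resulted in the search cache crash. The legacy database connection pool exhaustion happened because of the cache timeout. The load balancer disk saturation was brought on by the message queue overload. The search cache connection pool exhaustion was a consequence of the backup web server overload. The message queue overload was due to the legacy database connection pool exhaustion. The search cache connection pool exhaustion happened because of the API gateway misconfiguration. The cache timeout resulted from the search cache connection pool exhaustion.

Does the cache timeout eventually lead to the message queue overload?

There is a causal chain: the cache timeout → the legacy database connection pool exhaustion → the message queue overload.

Yes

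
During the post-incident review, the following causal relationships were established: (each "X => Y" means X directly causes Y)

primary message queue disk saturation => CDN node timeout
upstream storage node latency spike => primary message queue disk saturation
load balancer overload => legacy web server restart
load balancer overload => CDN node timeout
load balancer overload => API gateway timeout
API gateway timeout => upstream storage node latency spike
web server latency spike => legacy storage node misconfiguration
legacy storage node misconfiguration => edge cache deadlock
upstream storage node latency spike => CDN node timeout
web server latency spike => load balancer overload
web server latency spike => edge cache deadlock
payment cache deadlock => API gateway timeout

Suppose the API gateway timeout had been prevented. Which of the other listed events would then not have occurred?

the primary message queue disk saturation, the upstream storage node latency spike

Downstream of the API gateway timeout: the upstream storage node latency spike, the primary message queue disk saturation, the CDN node timeout.
Of those, still caused via another path: the CDN node timeout.
The remainder have no surviving cause.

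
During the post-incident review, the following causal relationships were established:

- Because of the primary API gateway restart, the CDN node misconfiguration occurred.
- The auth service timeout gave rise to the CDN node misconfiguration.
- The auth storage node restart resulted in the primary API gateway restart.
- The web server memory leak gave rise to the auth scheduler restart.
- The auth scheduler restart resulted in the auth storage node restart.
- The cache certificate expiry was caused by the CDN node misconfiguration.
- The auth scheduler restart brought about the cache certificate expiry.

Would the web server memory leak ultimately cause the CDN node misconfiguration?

Yes

There is a causal chain: the web server memory leak → the auth scheduler restart → the auth storage node restart → the primary API gateway restart → the CDN node misconfiguration.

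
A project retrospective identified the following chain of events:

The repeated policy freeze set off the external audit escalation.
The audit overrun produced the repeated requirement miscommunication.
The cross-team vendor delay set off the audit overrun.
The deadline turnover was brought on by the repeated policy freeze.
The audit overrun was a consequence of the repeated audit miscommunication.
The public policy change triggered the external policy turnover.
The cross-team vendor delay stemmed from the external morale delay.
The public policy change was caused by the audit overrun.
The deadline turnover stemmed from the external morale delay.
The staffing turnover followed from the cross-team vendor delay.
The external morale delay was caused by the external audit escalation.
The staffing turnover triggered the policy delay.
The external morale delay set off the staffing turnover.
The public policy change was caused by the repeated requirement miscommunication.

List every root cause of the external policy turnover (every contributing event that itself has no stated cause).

the repeated audit miscommunication, the repeated policy freeze

Tracing upstream from the external policy turnover: the external policy turnover ← the public policy change ← the audit overrun ← the cross-team vendor delay ← the external morale delay ← the external audit escalation ← the repeated policy freeze.
A separate upstream branch: the external policy turnover ← the public policy change ← the audit overrun ← the repeated audit miscommunication.
Each of those chain origins has no stated cause.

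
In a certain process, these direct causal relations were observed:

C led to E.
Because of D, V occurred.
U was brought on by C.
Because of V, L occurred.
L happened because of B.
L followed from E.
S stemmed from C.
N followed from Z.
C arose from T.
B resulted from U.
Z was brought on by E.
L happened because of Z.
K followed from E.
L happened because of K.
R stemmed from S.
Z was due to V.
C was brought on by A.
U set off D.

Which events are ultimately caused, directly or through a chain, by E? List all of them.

K, L, N, Z

Direct effects: Z, K, L.
2 steps out: N.
Not reachable from it: A, C, S, U, D, V, R, B, T.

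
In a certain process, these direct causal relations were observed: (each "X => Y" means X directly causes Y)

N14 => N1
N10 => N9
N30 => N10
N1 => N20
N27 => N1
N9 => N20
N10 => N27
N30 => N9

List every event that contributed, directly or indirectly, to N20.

N1, N10, N14, N27, N30, N9

Immediate causes of N20: N1, N9.
Further upstream: N30, N14, N10, N27.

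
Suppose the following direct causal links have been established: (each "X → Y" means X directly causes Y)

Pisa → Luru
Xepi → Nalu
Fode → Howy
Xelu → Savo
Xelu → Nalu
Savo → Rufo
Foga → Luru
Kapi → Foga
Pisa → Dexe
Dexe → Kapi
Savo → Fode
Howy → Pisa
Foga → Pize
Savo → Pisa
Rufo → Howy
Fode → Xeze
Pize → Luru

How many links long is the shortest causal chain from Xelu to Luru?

Shortest chain: Xelu → Savo → Pisa → Luru.

3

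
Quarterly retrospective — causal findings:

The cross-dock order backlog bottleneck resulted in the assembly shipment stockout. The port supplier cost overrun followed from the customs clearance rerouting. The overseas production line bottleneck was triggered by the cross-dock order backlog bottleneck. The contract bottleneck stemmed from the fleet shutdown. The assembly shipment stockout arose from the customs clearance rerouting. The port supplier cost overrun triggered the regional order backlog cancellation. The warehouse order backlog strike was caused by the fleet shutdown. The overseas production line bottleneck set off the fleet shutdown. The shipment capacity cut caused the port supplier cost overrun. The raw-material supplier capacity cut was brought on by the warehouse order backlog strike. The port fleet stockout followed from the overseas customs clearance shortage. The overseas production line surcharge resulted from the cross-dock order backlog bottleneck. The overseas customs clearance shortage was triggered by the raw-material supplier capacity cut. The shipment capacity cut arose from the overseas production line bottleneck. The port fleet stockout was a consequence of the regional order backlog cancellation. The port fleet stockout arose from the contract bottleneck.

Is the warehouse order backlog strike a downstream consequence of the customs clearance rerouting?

The customs clearance rerouting leads to the assembly shipment stockout, the port supplier cost overrun, the regional order backlog cancellation, the port fleet stockout; the warehouse order backlog strike is not among them.

No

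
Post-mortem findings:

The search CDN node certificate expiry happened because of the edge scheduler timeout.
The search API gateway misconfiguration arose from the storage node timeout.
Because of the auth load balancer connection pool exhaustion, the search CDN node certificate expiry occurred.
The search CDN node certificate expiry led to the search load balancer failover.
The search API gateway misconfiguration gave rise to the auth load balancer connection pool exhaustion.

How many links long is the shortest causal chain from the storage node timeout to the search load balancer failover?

4

Shortest chain: the storage node timeout → the search API gateway misconfiguration → the auth load balancer connection pool exhaustion → the search CDN node certificate expiry → the search load balancer failover.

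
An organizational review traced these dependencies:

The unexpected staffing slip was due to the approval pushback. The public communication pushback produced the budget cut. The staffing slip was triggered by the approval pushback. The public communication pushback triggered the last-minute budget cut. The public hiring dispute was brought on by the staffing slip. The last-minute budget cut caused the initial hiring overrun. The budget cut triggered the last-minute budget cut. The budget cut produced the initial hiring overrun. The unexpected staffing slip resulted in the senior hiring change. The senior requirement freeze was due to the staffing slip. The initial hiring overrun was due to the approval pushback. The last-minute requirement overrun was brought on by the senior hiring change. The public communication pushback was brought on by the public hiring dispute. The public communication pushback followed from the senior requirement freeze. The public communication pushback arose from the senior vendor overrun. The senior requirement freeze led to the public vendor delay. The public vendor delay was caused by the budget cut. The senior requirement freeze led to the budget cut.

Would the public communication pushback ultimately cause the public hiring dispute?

The public communication pushback leads to the budget cut, the public vendor delay, the last-minute budget cut, the initial hiring overrun; the public hiring dispute is not among them.

No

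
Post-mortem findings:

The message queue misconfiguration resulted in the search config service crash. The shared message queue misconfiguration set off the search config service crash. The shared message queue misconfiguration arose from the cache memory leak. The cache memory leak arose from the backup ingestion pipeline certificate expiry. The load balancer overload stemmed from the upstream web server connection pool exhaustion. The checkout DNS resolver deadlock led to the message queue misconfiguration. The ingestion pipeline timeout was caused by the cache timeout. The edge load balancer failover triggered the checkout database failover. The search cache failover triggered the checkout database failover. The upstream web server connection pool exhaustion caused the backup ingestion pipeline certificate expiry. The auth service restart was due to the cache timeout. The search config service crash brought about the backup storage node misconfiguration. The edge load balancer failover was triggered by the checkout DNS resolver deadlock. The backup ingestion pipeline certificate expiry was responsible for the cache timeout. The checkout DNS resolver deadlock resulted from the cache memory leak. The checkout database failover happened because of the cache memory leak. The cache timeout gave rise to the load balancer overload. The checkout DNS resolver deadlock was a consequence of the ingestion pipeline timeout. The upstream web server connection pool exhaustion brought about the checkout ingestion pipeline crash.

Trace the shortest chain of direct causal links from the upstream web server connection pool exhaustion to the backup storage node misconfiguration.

the upstream web server connection pool exhaustion → the backup ingestion pipeline certificate expiry
the backup ingestion pipeline certificate expiry → the cache memory leak
the cache memory leak → the shared message queue misconfiguration
the shared message queue misconfiguration → the search config service crash
the search config service crash → the backup storage node misconfiguration
Length: 5 steps.

the upstream web server connection pool exhaustion → the backup ingestion pipeline certificate expiry → the cache memory leak → the shared message queue misconfiguration → the search config service crash → the backup storage node misconfiguration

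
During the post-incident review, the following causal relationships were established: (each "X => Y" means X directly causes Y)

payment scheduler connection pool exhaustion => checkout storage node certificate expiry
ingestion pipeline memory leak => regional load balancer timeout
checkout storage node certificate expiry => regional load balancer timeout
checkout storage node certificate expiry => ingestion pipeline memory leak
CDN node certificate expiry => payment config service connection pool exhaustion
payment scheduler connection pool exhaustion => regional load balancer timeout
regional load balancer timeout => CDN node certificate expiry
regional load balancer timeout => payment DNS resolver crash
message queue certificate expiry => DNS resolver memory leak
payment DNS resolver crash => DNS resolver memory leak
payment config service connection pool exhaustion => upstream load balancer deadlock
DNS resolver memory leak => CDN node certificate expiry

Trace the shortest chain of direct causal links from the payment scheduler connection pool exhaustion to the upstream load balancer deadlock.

the payment scheduler connection pool exhaustion → the regional load balancer timeout → the CDN node certificate expiry → the payment config service connection pool exhaustion → the upstream load balancer deadlock

the payment scheduler connection pool exhaustion → the regional load balancer timeout
the regional load balancer timeout → the CDN node certificate expiry
the CDN node certificate expiry → the payment config service connection pool exhaustion
the payment config service connection pool exhaustion → the upstream load balancer deadlock
Length: 4 steps.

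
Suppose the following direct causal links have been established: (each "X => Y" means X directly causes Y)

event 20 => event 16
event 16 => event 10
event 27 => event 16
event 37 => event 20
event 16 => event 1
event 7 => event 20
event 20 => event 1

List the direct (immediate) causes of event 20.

event 37, event 7 → event 20 with nothing further upstream stated.

event 37, event 7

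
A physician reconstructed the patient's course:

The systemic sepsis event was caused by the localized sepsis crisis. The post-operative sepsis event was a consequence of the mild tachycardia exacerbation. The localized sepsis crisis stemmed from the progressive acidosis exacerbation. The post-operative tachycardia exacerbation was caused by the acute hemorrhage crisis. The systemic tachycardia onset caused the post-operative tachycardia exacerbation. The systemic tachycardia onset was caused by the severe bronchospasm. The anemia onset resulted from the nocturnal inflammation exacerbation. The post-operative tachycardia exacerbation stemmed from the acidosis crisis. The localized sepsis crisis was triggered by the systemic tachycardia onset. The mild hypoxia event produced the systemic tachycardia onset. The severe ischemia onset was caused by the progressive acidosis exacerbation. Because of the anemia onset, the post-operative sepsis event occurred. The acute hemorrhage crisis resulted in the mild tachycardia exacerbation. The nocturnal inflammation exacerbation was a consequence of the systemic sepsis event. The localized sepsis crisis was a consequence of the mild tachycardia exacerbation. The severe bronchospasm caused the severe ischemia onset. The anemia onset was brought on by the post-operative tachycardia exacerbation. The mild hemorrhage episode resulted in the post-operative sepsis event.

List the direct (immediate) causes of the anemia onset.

the nocturnal inflammation exacerbation, the post-operative tachycardia exacerbation

Upstream contributors include the progressive acidosis exacerbation, the severe bronchospasm, the mild hypoxia event, the acute hemorrhage crisis, the systemic tachycardia onset, the acidosis crisis, the mild tachycardia exacerbation, the localized sepsis crisis, the systemic sepsis event, but only the nocturnal inflammation exacerbation, the post-operative tachycardia exacerbation feed directly into the anemia onset.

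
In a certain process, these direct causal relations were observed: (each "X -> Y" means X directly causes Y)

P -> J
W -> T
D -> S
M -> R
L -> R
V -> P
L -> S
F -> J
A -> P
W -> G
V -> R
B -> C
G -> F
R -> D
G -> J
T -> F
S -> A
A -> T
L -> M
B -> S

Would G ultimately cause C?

No

G leads to F, J; C is not among them.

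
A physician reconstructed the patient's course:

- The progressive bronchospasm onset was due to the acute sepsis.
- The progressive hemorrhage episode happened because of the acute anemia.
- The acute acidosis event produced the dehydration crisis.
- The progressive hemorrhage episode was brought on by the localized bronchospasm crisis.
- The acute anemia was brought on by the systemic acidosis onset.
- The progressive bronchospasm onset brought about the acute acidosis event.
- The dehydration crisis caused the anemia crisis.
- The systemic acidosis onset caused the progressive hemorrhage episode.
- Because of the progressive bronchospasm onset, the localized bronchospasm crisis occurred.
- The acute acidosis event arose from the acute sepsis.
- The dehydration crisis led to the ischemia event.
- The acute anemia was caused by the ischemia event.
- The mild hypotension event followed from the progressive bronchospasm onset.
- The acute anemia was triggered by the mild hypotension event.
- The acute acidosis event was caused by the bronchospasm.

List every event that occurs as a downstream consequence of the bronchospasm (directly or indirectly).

Direct effects: the acute acidosis event.
2 steps out: the dehydration crisis.
3 steps out: the anemia crisis, the ischemia event.
4 steps out: the acute anemia.
5 steps out: the progressive hemorrhage episode.
Not reachable from it: the acute sepsis, the progressive bronchospasm onset, the mild hypotension event, the localized bronchospasm crisis, the systemic acidosis onset.

the acute acidosis event, the acute anemia, the anemia crisis, the dehydration crisis, the ischemia event, the progressive hemorrhage episode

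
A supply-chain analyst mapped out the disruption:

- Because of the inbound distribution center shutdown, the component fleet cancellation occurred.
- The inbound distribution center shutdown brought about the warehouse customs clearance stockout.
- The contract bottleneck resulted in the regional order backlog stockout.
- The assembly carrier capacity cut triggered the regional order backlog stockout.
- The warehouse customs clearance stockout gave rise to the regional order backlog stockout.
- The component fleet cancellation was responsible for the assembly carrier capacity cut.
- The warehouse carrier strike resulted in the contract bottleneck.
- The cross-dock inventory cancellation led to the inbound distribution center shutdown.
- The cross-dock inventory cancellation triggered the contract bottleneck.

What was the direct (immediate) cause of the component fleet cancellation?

the inbound distribution center shutdown

Upstream contributors include the cross-dock inventory cancellation, but only the inbound distribution center shutdown feeds directly into the component fleet cancellation.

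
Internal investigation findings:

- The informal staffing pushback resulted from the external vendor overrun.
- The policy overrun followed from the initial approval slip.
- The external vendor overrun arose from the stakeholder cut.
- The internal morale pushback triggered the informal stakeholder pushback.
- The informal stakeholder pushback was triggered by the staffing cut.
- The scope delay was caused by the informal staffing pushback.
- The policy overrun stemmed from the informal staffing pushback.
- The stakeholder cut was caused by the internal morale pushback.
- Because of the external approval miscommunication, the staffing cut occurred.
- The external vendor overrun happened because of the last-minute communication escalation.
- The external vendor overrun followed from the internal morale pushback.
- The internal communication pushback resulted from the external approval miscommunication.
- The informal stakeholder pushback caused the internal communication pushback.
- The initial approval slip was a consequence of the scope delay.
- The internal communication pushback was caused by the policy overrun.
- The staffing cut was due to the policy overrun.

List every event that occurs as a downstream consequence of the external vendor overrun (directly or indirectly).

the informal staffing pushback, the informal stakeholder pushback, the initial approval slip, the internal communication pushback, the policy overrun, the scope delay, the staffing cut

Direct effects: the informal staffing pushback.
2 steps out: the scope delay, the policy overrun.
3 steps out: the initial approval slip, the staffing cut, the internal communication pushback.
4 steps out: the informal stakeholder pushback.
Not reachable from it: the last-minute communication escalation, the internal morale pushback, the stakeholder cut, the external approval miscommunication.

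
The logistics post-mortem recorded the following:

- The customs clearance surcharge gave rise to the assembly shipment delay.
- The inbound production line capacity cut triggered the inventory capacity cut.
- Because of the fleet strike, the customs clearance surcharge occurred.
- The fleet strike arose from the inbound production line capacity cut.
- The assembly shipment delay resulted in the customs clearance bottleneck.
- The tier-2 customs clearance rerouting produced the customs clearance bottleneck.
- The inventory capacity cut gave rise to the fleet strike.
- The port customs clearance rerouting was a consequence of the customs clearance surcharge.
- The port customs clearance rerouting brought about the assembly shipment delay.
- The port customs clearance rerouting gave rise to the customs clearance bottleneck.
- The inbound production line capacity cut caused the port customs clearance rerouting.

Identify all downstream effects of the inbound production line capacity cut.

the assembly shipment delay, the customs clearance bottleneck, the customs clearance surcharge, the fleet strike, the inventory capacity cut, the port customs clearance rerouting

Direct effects: the inventory capacity cut, the fleet strike, the port customs clearance rerouting.
2 steps out: the customs clearance surcharge, the assembly shipment delay, the customs clearance bottleneck.
Not reachable from it: the tier-2 customs clearance rerouting.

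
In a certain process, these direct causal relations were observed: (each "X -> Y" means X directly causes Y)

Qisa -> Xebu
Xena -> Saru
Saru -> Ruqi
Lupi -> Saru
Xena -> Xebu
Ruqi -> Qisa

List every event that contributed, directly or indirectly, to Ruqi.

Immediate cause of Ruqi: Saru.
Further upstream: Xena, Lupi.

Lupi, Saru, Xena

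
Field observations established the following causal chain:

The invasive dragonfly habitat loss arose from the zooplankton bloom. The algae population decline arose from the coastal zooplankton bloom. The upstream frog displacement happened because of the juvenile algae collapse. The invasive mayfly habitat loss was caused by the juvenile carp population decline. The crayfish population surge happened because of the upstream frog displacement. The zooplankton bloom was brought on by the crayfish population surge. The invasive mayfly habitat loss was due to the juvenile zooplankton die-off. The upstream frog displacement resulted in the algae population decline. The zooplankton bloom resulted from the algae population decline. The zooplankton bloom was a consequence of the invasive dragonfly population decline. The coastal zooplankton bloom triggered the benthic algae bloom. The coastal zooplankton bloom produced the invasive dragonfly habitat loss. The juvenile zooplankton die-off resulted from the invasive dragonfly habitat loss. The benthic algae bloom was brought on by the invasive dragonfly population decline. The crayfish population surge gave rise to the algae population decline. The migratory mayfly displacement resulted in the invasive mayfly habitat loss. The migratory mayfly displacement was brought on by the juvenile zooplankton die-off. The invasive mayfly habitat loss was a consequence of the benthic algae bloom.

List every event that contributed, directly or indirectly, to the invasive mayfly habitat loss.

the algae population decline, the benthic algae bloom, the coastal zooplankton bloom, the crayfish population surge, the invasive dragonfly habitat loss, the invasive dragonfly population decline, the juvenile algae collapse, the juvenile carp population decline, the juvenile zooplankton die-off, the migratory mayfly displacement, the upstream frog displacement, the zooplankton bloom

Immediate causes of the invasive mayfly habitat loss: the benthic algae bloom, the juvenile carp population decline, the juvenile zooplankton die-off, the migratory mayfly displacement.
Further upstream: the juvenile algae collapse, the coastal zooplankton bloom, the upstream frog displacement, the crayfish population surge, the algae population decline, the invasive dragonfly population decline, the zooplankton bloom, the invasive dragonfly habitat loss.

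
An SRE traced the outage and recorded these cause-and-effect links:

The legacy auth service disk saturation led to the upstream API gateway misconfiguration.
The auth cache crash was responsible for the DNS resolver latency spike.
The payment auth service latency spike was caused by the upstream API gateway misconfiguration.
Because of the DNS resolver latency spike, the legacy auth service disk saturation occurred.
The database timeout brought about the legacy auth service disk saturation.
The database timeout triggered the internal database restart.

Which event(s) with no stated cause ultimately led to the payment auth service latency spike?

the auth cache crash, the database timeout

Tracing upstream from the payment auth service latency spike: the payment auth service latency spike ← the upstream API gateway misconfiguration ← the legacy auth service disk saturation ← the database timeout.
A separate upstream branch: the payment auth service latency spike ← the upstream API gateway misconfiguration ← the legacy auth service disk saturation ← the DNS resolver latency spike ← the auth cache crash.
Each of those chain origins has no stated cause.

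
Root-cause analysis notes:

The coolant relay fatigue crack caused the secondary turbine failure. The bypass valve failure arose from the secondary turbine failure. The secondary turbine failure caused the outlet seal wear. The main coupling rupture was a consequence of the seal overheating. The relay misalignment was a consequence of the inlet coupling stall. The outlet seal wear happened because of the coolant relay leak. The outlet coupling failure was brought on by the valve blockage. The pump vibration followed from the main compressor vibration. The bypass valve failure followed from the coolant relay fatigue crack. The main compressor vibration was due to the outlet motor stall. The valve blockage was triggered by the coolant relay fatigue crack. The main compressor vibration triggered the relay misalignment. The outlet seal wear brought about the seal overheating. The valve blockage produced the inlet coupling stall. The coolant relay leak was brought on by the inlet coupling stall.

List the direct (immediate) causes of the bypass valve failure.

the coolant relay fatigue crack, the secondary turbine failure → the bypass valve failure with nothing further upstream stated.

the coolant relay fatigue crack, the secondary turbine failure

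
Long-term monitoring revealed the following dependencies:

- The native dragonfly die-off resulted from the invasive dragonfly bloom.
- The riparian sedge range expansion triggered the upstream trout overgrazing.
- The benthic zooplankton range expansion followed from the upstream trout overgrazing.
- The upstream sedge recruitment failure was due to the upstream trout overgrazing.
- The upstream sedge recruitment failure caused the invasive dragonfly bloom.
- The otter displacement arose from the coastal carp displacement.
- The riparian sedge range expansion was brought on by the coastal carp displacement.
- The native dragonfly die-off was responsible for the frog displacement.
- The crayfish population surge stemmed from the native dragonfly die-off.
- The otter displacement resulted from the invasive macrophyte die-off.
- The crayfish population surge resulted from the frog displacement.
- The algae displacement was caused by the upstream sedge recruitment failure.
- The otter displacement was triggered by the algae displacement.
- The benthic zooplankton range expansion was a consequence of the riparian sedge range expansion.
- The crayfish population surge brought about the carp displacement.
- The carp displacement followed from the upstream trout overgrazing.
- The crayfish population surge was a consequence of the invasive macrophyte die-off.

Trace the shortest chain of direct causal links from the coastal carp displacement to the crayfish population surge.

the coastal carp displacement → the riparian sedge range expansion
the riparian sedge range expansion → the upstream trout overgrazing
the upstream trout overgrazing → the upstream sedge recruitment failure
the upstream sedge recruitment failure → the invasive dragonfly bloom
the invasive dragonfly bloom → the native dragonfly die-off
the native dragonfly die-off → the crayfish population surge
Length: 6 steps.

the coastal carp displacement → the riparian sedge range expansion → the upstream trout overgrazing → the upstream sedge recruitment failure → the invasive dragonfly bloom → the native dragonfly die-off → the crayfish population surge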